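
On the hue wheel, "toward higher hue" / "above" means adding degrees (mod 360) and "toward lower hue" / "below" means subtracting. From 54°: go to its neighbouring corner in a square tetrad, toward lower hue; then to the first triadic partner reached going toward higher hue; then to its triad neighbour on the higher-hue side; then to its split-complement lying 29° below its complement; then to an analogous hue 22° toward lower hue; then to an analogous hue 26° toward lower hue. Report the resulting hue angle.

−90° (square ↓): 54 − 90 = -36 → -36 + 360 = 324°
+120° (triadic ↑): 324 + 120 = 444 → 444 − 360 = 84°
+120° (triadic ↑): 84 + 120 = 204°
+151° (split-comp 29° ↓): 204 + 151 = 355°
−22° (analog 22° ↓): 355 − 22 = 333°
−26° (analog 26° ↓): 333 − 26 = 307°

307°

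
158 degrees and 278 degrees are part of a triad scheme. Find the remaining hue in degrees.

A triad places three hues 120° apart.
The full set through 158° is {38°, 158°, 278°}.
Given {158°, 278°}, the missing hue is 38°.

38°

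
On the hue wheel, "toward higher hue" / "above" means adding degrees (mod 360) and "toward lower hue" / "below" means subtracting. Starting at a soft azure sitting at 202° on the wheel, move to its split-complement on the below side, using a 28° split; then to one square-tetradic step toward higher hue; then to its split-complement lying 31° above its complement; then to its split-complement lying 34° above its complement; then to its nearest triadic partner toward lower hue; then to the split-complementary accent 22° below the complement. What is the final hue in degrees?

187°

+152° (split-comp 28° ↓): 202 + 152 = 354°
+90° (square ↑): 354 + 90 = 444 → 444 − 360 = 84°
+211° (split-comp 31° ↑): 84 + 211 = 295°
+214° (split-comp 34° ↑): 295 + 214 = 509 → 509 − 360 = 149°
−120° (triadic ↓): 149 − 120 = 29°
+158° (split-comp 22° ↓): 29 + 158 = 187°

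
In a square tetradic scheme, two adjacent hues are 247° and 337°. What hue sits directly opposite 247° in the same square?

67°

A square tetradic scheme places four hues 90° apart; opposite corners are 180° apart.
247 + 180 = 427 → 427 − 360 = 67°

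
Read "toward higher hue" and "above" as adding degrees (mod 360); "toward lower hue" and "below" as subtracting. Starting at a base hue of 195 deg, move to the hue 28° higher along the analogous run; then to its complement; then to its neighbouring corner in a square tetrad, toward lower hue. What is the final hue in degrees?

195 + 28 = 223°   (analog 28° ↑)
223 + 180 = 403 → 403 − 360 = 43°   (complement)
43 − 90 = -47 → -47 + 360 = 313°   (square ↓)

313°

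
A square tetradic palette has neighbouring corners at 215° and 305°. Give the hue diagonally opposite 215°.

A square tetradic scheme places four hues 90° apart; opposite corners are 180° apart.
215 + 180 = 395 → 395 − 360 = 35°

35°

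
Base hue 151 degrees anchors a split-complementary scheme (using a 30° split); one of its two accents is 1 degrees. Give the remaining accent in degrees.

Split-complementary hues sit 30° either side of the complement.
Complement of the base 151°: 151 + 180 = 331°
The given accent 1° is 30° one side of 331°; the other accent sits 30° the other side: 331 − 30 = 301°

301°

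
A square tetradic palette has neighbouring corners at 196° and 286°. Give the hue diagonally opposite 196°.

A square tetradic scheme places four hues 90° apart; opposite corners are 180° apart.
196 + 180 = 376 → 376 − 360 = 16°

16°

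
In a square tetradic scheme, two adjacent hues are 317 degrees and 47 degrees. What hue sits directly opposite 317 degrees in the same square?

137°

A square tetradic scheme places four hues 90° apart; opposite corners are 180° apart.
317 + 180 = 497 → 497 − 360 = 137°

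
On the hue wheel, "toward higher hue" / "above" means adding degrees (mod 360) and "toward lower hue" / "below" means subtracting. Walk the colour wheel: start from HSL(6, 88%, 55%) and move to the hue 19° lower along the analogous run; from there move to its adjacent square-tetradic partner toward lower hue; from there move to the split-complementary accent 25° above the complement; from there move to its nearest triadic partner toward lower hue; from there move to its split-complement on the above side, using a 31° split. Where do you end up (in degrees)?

analog 19° ↓ −19°: 6 − 19 = -13 → -13 + 360 = 347°
square ↓ −90°: 347 − 90 = 257°
split-comp 25° ↑ +205°: 257 + 205 = 462 → 462 − 360 = 102°
triadic ↓ −120°: 102 − 120 = -18 → -18 + 360 = 342°
split-comp 31° ↑ +211°: 342 + 211 = 553 → 553 − 360 = 193°

193°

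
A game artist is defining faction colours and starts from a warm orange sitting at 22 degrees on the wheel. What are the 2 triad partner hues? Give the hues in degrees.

142° and 262°

A triad places three hues 120° apart.
22 + 120 = 142°
22 + 240 = 262°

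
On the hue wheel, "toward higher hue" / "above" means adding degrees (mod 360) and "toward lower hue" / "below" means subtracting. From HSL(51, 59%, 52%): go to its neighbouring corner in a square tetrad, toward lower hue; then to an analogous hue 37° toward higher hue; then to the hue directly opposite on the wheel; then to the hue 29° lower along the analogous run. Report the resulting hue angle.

square ↓ −90°: 51 − 90 = -39 → -39 + 360 = 321°
analog 37° ↑ +37°: 321 + 37 = 358°
complement +180°: 358 + 180 = 538 → 538 − 360 = 178°
analog 29° ↓ −29°: 178 − 29 = 149°

149°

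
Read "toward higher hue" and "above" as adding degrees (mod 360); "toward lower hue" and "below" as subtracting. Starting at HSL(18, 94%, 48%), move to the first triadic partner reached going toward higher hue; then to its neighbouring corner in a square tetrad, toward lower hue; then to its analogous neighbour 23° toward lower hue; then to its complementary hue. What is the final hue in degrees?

205°

triadic ↑ +120°: 18 + 120 = 138°
square ↓ −90°: 138 − 90 = 48°
analog 23° ↓ −23°: 48 − 23 = 25°
complement +180°: 25 + 180 = 205°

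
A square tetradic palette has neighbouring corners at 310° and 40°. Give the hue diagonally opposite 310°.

A square tetradic scheme places four hues 90° apart; opposite corners are 180° apart.
310 + 180 = 490 → 490 − 360 = 130°

130°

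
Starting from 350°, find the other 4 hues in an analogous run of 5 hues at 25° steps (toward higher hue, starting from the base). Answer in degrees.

Analogous hues sit every 25° along the wheel.
350 + 25 = 375 → 375 − 360 = 15°
350 + 50 = 400 → 400 − 360 = 40°
350 + 75 = 425 → 425 − 360 = 65°
350 + 100 = 450 → 450 − 360 = 90°

15°, 40°, 65°, and 90°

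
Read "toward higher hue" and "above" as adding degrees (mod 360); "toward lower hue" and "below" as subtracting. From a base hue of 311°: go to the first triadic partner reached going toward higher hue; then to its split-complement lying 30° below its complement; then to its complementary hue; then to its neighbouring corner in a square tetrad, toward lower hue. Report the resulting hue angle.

311°

311 + 120 = 431 → 431 − 360 = 71°   (triadic ↑)
71 + 150 = 221°   (split-comp 30° ↓)
221 + 180 = 401 → 401 − 360 = 41°   (complement)
41 − 90 = -49 → -49 + 360 = 311°   (square ↓)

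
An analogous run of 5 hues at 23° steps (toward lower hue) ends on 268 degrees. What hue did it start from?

0°

4 steps of 23° (toward lower hue) give a net shift of −92°.
Start = end − shift: 268 + 92 = 360 → 360 − 360 = 0°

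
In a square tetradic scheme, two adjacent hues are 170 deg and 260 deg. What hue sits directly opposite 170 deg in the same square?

350°

A square tetradic scheme places four hues 90° apart; opposite corners are 180° apart.
170 + 180 = 350°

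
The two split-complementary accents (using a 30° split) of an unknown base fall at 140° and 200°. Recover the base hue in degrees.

350°

The accents sit 30° either side of the complement, so the complement is their short-arc midpoint on the wheel.
Short-arc midpoint of 140° and 200°: 170°.
Base is 180° from the complement: 170 − 180 = -10 → -10 + 360 = 350°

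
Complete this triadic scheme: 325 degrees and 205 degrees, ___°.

A triad places three hues 120° apart.
The full set through 205° is {85°, 205°, 325°}.
Given {205°, 325°}, the missing hue is 85°.

85°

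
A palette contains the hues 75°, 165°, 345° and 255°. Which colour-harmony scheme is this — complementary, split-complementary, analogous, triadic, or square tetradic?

Sort the hues: 75°, 165°, 255°, 345°.
Successive gaps around the wheel: 90°, 90°, 90°, 90°.
Four hues every 90° form a square tetradic scheme.

square tetradic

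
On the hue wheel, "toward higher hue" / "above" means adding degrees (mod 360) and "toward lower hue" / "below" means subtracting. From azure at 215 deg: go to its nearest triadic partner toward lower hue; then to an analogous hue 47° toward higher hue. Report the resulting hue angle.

215 − 120 = 95°   (triadic ↓)
95 + 47 = 142°   (analog 47° ↑)

142°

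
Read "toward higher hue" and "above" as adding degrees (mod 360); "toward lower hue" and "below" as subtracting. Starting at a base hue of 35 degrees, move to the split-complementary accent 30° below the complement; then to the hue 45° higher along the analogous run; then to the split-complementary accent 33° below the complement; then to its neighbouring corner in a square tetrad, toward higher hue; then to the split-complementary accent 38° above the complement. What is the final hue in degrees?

+150° (split-comp 30° ↓): 35 + 150 = 185°
+45° (analog 45° ↑): 185 + 45 = 230°
+147° (split-comp 33° ↓): 230 + 147 = 377 → 377 − 360 = 17°
+90° (square ↑): 17 + 90 = 107°
+218° (split-comp 38° ↑): 107 + 218 = 325°

325°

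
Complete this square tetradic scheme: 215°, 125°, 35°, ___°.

305°

A square tetradic scheme places four hues every 90°.
The full set through 35° is {35°, 125°, 215°, 305°}.
Given {35°, 125°, 215°}, the missing hue is 305°.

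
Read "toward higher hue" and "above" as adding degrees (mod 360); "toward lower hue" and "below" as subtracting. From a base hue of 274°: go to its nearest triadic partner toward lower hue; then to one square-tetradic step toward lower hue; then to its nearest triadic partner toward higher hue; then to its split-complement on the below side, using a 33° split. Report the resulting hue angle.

331°

triadic ↓ −120°: 274 − 120 = 154°
square ↓ −90°: 154 − 90 = 64°
triadic ↑ +120°: 64 + 120 = 184°
split-comp 33° ↓ +147°: 184 + 147 = 331°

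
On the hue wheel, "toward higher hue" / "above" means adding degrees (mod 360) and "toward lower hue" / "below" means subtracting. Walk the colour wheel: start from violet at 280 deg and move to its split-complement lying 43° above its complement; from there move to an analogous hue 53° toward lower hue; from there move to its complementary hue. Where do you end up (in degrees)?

270°

280 + 223 = 503 → 503 − 360 = 143°   (split-comp 43° ↑)
143 − 53 = 90°   (analog 53° ↓)
90 + 180 = 270°   (complement)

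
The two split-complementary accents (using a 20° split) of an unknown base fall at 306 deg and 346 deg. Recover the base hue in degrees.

The accents sit 20° either side of the complement, so the complement is their short-arc midpoint on the wheel.
Short-arc midpoint of 306° and 346°: 326°.
Base is 180° from the complement: 326 − 180 = 146°

146°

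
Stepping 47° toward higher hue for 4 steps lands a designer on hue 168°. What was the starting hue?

340°

4 steps of 47° (toward higher hue) give a net shift of +188°.
Start = end − shift: 168 − 188 = -20 → -20 + 360 = 340°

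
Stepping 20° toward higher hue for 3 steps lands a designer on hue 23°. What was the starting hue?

3 steps of 20° (toward higher hue) give a net shift of +60°.
Start = end − shift: 23 − 60 = -37 → -37 + 360 = 323°

323°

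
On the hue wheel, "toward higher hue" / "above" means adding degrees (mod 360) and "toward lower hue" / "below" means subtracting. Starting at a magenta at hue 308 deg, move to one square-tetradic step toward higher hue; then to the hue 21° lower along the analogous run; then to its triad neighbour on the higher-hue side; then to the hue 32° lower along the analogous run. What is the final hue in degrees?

105°

308 + 90 = 398 → 398 − 360 = 38°   (square ↑)
38 − 21 = 17°   (analog 21° ↓)
17 + 120 = 137°   (triadic ↑)
137 − 32 = 105°   (analog 32° ↓)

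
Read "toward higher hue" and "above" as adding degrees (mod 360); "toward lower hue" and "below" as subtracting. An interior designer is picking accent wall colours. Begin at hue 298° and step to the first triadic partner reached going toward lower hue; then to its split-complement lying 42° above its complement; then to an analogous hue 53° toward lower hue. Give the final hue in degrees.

triadic ↓ −120°: 298 − 120 = 178°
split-comp 42° ↑ +222°: 178 + 222 = 400 → 400 − 360 = 40°
analog 53° ↓ −53°: 40 − 53 = -13 → -13 + 360 = 347°

347°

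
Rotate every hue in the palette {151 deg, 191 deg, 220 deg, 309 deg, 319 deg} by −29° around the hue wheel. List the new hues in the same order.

122°, 162°, 191°, 280°, 290°

151 − 29 = 122°
191 − 29 = 162°
220 − 29 = 191°
309 − 29 = 280°
319 − 29 = 290°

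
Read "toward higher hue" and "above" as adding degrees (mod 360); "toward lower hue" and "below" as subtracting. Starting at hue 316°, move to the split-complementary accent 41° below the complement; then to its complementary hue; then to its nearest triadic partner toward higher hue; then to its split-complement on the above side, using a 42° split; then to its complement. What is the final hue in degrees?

77°

+139° (split-comp 41° ↓): 316 + 139 = 455 → 455 − 360 = 95°
+180° (complement): 95 + 180 = 275°
+120° (triadic ↑): 275 + 120 = 395 → 395 − 360 = 35°
+222° (split-comp 42° ↑): 35 + 222 = 257°
+180° (complement): 257 + 180 = 437 → 437 − 360 = 77°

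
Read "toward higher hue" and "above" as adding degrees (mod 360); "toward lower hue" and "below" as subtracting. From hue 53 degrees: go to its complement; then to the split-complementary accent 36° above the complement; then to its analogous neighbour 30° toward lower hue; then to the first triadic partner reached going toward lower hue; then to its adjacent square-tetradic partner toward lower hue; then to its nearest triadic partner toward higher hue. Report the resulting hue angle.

329°

53 + 180 = 233°   (complement)
233 + 216 = 449 → 449 − 360 = 89°   (split-comp 36° ↑)
89 − 30 = 59°   (analog 30° ↓)
59 − 120 = -61 → -61 + 360 = 299°   (triadic ↓)
299 − 90 = 209°   (square ↓)
209 + 120 = 329°   (triadic ↑)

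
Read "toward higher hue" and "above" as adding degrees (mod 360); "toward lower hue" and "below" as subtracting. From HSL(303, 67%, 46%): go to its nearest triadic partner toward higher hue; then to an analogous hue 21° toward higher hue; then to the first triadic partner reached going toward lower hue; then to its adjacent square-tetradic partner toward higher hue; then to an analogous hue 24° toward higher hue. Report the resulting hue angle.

303 + 120 = 423 → 423 − 360 = 63°   (triadic ↑)
63 + 21 = 84°   (analog 21° ↑)
84 − 120 = -36 → -36 + 360 = 324°   (triadic ↓)
324 + 90 = 414 → 414 − 360 = 54°   (square ↑)
54 + 24 = 78°   (analog 24° ↑)

78°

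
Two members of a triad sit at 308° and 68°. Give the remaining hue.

188°

A triad spaces three hues 120° apart.
The full set is {68°, 188°, 308°}.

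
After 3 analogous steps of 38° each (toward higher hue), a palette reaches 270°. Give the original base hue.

3 steps of 38° (toward higher hue) give a net shift of +114°.
Start = end − shift: 270 − 114 = 156°

156°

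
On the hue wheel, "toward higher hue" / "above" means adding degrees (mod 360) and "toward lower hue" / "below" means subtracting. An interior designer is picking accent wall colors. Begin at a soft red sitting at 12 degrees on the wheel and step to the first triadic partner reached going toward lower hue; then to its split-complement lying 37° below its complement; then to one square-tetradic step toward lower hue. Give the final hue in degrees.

triadic ↓ −120°: 12 − 120 = -108 → -108 + 360 = 252°
split-comp 37° ↓ +143°: 252 + 143 = 395 → 395 − 360 = 35°
square ↓ −90°: 35 − 90 = -55 → -55 + 360 = 305°

305°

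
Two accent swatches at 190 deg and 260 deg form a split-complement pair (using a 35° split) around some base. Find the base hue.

45°

The accents sit 35° either side of the complement, so the complement is their short-arc midpoint on the wheel.
Short-arc midpoint of 190° and 260°: 225°.
Base is 180° from the complement: 225 − 180 = 45°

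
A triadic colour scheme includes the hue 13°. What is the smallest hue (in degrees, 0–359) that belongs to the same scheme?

13°

A triad places three hues 120° apart.
The full set through 13° is {13°, 133°, 253°}.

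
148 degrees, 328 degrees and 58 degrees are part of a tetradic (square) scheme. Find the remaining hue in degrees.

A square tetradic scheme places four hues every 90°.
The full set through 58° is {58°, 148°, 238°, 328°}.
Given {58°, 148°, 328°}, the missing hue is 238°.

238°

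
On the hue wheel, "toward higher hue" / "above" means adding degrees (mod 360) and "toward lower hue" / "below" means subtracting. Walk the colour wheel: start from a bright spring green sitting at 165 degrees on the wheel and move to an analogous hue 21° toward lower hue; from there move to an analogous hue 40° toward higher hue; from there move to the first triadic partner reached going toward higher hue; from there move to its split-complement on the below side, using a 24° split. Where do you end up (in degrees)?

100°

−21° (analog 21° ↓): 165 − 21 = 144°
+40° (analog 40° ↑): 144 + 40 = 184°
+120° (triadic ↑): 184 + 120 = 304°
+156° (split-comp 24° ↓): 304 + 156 = 460 → 460 − 360 = 100°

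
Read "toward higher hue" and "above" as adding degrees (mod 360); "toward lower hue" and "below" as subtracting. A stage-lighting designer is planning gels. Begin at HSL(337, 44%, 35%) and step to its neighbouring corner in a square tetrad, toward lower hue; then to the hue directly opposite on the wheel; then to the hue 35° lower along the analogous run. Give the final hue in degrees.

square ↓ −90°: 337 − 90 = 247°
complement +180°: 247 + 180 = 427 → 427 − 360 = 67°
analog 35° ↓ −35°: 67 − 35 = 32°

32°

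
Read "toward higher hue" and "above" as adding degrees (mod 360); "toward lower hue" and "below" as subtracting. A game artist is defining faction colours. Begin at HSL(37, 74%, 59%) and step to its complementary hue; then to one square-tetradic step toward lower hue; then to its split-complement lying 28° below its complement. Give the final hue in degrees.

279°

complement +180°: 37 + 180 = 217°
square ↓ −90°: 217 − 90 = 127°
split-comp 28° ↓ +152°: 127 + 152 = 279°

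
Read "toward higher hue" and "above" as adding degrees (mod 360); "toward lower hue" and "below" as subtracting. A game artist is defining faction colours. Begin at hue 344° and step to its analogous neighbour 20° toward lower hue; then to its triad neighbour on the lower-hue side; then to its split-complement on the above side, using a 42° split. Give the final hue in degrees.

66°

−20° (analog 20° ↓): 344 − 20 = 324°
−120° (triadic ↓): 324 − 120 = 204°
+222° (split-comp 42° ↑): 204 + 222 = 426 → 426 − 360 = 66°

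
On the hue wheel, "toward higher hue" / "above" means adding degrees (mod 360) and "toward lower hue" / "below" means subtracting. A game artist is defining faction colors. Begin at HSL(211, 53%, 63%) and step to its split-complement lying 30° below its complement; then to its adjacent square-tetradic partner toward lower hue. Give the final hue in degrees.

+150° (split-comp 30° ↓): 211 + 150 = 361 → 361 − 360 = 1°
−90° (square ↓): 1 − 90 = -89 → -89 + 360 = 271°

271°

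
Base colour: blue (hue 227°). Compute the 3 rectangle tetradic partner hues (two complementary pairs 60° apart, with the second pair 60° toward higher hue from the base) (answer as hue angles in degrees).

287°, 47°, 107°

A rectangular tetradic uses two complementary pairs 60° apart: offsets 0°, 60°, 180°, 240°.
227 + 60 = 287°
227 + 180 = 407 → 407 − 360 = 47°
227 + 240 = 467 → 467 − 360 = 107°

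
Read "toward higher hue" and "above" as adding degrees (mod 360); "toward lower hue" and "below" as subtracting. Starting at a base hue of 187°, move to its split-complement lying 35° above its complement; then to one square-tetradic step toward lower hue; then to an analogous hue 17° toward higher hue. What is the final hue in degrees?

329°

187 + 215 = 402 → 402 − 360 = 42°   (split-comp 35° ↑)
42 − 90 = -48 → -48 + 360 = 312°   (square ↓)
312 + 17 = 329°   (analog 17° ↑)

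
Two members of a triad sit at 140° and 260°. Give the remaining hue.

A triad spaces three hues 120° apart.
The full set is {20°, 140°, 260°}.

20°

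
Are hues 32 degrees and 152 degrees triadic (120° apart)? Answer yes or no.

yes

Angular distance: |32 − 152| = 120 = 120°.
Triadic (120° apart) requires 120°.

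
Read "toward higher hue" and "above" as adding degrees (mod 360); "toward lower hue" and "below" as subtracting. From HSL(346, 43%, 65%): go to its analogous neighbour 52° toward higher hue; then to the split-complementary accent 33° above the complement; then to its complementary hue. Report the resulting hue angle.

analog 52° ↑ +52°: 346 + 52 = 398 → 398 − 360 = 38°
split-comp 33° ↑ +213°: 38 + 213 = 251°
complement +180°: 251 + 180 = 431 → 431 − 360 = 71°

71°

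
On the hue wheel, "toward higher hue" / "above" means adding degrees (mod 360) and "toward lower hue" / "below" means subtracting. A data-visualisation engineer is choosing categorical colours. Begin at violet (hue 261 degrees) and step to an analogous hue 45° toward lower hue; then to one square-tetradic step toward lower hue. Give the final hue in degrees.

126°

261 − 45 = 216°   (analog 45° ↓)
216 − 90 = 126°   (square ↓)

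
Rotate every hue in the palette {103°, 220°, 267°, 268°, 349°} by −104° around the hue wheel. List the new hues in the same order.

359°, 116°, 163°, 164°, 245°

103 − 104 = -1 → -1 + 360 = 359°
220 − 104 = 116°
267 − 104 = 163°
268 − 104 = 164°
349 − 104 = 245°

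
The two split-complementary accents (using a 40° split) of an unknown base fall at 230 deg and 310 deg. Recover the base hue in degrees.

The accents sit 40° either side of the complement, so the complement is their short-arc midpoint on the wheel.
Short-arc midpoint of 230° and 310°: 270°.
Base is 180° from the complement: 270 − 180 = 90°

90°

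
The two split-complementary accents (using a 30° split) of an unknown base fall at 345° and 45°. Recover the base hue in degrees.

195°

The accents sit 30° either side of the complement, so the complement is their short-arc midpoint on the wheel.
Short-arc midpoint of 345° and 45°: 15°.
Base is 180° from the complement: 15 − 180 = -165 → -165 + 360 = 195°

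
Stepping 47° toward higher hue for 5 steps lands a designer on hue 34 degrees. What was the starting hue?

5 steps of 47° (toward higher hue) give a net shift of +235°.
Start = end − shift: 34 − 235 = -201 → -201 + 360 = 159°

159°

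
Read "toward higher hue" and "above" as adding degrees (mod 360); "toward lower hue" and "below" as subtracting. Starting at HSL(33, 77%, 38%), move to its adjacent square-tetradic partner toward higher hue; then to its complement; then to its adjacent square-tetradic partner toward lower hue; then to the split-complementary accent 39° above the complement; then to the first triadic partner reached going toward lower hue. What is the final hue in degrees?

33 + 90 = 123°   (square ↑)
123 + 180 = 303°   (complement)
303 − 90 = 213°   (square ↓)
213 + 219 = 432 → 432 − 360 = 72°   (split-comp 39° ↑)
72 − 120 = -48 → -48 + 360 = 312°   (triadic ↓)

312°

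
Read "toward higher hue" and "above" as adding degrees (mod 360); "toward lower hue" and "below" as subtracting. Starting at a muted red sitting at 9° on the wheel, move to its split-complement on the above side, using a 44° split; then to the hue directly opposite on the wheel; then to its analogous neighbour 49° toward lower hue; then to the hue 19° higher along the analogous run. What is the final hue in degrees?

split-comp 44° ↑ +224°: 9 + 224 = 233°
complement +180°: 233 + 180 = 413 → 413 − 360 = 53°
analog 49° ↓ −49°: 53 − 49 = 4°
analog 19° ↑ +19°: 4 + 19 = 23°

23°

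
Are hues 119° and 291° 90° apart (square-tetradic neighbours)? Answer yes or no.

Angular distance: |119 − 291| = 172 = 172°.
90° apart (square-tetradic neighbours) requires 90°.

no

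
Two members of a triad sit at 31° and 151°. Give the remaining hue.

271°

A triad spaces three hues 120° apart.
The full set is {31°, 151°, 271°}.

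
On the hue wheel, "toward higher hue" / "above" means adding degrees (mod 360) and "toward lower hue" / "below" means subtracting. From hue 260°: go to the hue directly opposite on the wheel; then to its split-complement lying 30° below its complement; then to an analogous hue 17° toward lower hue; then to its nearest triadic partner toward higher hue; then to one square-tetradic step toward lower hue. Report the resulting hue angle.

243°

260 + 180 = 440 → 440 − 360 = 80°   (complement)
80 + 150 = 230°   (split-comp 30° ↓)
230 − 17 = 213°   (analog 17° ↓)
213 + 120 = 333°   (triadic ↑)
333 − 90 = 243°   (square ↓)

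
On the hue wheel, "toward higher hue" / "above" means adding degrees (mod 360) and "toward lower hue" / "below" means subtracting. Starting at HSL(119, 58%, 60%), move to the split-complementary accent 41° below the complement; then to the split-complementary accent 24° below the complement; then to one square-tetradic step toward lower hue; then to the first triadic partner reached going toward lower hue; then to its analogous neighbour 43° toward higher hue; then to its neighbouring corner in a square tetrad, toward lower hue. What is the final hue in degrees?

157°

split-comp 41° ↓ +139°: 119 + 139 = 258°
split-comp 24° ↓ +156°: 258 + 156 = 414 → 414 − 360 = 54°
square ↓ −90°: 54 − 90 = -36 → -36 + 360 = 324°
triadic ↓ −120°: 324 − 120 = 204°
analog 43° ↑ +43°: 204 + 43 = 247°
square ↓ −90°: 247 − 90 = 157°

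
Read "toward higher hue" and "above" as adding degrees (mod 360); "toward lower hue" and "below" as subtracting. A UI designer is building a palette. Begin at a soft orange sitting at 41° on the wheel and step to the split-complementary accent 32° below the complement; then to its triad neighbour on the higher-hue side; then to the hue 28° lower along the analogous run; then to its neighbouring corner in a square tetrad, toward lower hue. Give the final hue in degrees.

split-comp 32° ↓ +148°: 41 + 148 = 189°
triadic ↑ +120°: 189 + 120 = 309°
analog 28° ↓ −28°: 309 − 28 = 281°
square ↓ −90°: 281 − 90 = 191°

191°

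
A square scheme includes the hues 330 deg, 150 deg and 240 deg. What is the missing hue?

60°

A square tetradic scheme places four hues every 90°.
The full set through 150° is {60°, 150°, 240°, 330°}.
Given {150°, 240°, 330°}, the missing hue is 60°.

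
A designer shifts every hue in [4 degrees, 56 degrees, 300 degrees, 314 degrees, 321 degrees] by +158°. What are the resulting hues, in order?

4 + 158 = 162°
56 + 158 = 214°
300 + 158 = 458 → 458 − 360 = 98°
314 + 158 = 472 → 472 − 360 = 112°
321 + 158 = 479 → 479 − 360 = 119°

162°, 214°, 98°, 112°, 119°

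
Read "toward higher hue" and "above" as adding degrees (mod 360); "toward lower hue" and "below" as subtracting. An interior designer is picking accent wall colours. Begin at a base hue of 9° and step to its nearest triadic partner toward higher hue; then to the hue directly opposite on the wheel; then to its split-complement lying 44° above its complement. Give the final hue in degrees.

173°

+120° (triadic ↑): 9 + 120 = 129°
+180° (complement): 129 + 180 = 309°
+224° (split-comp 44° ↑): 309 + 224 = 533 → 533 − 360 = 173°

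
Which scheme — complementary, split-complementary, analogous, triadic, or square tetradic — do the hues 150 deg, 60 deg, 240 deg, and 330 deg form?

square tetradic

Sort the hues: 60°, 150°, 240°, 330°.
Successive gaps around the wheel: 90°, 90°, 90°, 90°.
Four hues every 90° form a square tetradic scheme.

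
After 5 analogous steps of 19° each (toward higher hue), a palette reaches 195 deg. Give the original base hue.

100°

5 steps of 19° (toward higher hue) give a net shift of +95°.
Start = end − shift: 195 − 95 = 100°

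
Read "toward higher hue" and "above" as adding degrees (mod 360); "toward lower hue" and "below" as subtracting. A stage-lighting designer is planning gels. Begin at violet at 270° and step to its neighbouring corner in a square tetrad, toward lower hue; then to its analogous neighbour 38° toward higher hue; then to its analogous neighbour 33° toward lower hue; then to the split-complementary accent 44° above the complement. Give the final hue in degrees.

49°

−90° (square ↓): 270 − 90 = 180°
+38° (analog 38° ↑): 180 + 38 = 218°
−33° (analog 33° ↓): 218 − 33 = 185°
+224° (split-comp 44° ↑): 185 + 224 = 409 → 409 − 360 = 49°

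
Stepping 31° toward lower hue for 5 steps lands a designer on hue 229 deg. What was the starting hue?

5 steps of 31° (toward lower hue) give a net shift of −155°.
Start = end − shift: 229 + 155 = 384 → 384 − 360 = 24°

24°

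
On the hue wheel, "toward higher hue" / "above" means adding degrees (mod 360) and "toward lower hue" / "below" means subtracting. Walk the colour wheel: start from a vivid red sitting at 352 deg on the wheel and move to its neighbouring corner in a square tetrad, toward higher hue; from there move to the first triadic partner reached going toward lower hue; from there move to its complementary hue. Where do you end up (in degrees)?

352 + 90 = 442 → 442 − 360 = 82°   (square ↑)
82 − 120 = -38 → -38 + 360 = 322°   (triadic ↓)
322 + 180 = 502 → 502 − 360 = 142°   (complement)

142°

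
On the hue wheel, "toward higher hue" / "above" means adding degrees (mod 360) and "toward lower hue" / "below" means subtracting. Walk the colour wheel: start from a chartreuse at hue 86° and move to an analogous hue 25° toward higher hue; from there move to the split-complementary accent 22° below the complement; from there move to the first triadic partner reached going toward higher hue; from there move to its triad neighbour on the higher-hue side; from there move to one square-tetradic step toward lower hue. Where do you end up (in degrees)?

86 + 25 = 111°   (analog 25° ↑)
111 + 158 = 269°   (split-comp 22° ↓)
269 + 120 = 389 → 389 − 360 = 29°   (triadic ↑)
29 + 120 = 149°   (triadic ↑)
149 − 90 = 59°   (square ↓)

59°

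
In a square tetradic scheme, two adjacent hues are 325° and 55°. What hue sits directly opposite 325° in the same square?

145°

A square tetradic scheme places four hues 90° apart; opposite corners are 180° apart.
325 + 180 = 505 → 505 − 360 = 145°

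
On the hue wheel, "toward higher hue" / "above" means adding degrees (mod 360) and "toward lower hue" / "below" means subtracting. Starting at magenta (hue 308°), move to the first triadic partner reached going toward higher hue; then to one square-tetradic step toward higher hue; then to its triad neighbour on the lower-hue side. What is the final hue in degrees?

38°

+120° (triadic ↑): 308 + 120 = 428 → 428 − 360 = 68°
+90° (square ↑): 68 + 90 = 158°
−120° (triadic ↓): 158 − 120 = 38°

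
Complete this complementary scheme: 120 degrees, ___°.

The complement sits 180° across the wheel.
The full set through 120° is {120°, 300°}.
Given {120°}, the missing hue is 300°.

300°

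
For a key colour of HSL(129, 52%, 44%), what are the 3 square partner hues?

219°, 309° and 39°

A square tetradic scheme places four hues every 90°.
129 + 90 = 219°
129 + 180 = 309°
129 + 270 = 399 → 399 − 360 = 39°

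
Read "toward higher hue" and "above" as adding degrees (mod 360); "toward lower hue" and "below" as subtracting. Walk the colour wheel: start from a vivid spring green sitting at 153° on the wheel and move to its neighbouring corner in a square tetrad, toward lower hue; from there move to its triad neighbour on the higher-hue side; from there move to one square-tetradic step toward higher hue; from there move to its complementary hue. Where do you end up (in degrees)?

−90° (square ↓): 153 − 90 = 63°
+120° (triadic ↑): 63 + 120 = 183°
+90° (square ↑): 183 + 90 = 273°
+180° (complement): 273 + 180 = 453 → 453 − 360 = 93°

93°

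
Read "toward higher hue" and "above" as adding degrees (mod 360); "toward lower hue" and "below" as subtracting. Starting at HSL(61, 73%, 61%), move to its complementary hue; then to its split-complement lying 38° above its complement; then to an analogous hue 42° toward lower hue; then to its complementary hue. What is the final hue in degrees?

237°

+180° (complement): 61 + 180 = 241°
+218° (split-comp 38° ↑): 241 + 218 = 459 → 459 − 360 = 99°
−42° (analog 42° ↓): 99 − 42 = 57°
+180° (complement): 57 + 180 = 237°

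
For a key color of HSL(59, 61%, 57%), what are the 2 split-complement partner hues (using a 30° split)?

209° and 269°

Split-complementary hues sit 30° either side of the complement.
Complement of 59 deg: 59 + 180 = 239°
239 − 30 = 209°
239 + 30 = 269°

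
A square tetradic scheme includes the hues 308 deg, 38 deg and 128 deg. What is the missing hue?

218°

A square tetradic scheme places four hues every 90°.
The full set through 38° is {38°, 128°, 218°, 308°}.
Given {38°, 128°, 308°}, the missing hue is 218°.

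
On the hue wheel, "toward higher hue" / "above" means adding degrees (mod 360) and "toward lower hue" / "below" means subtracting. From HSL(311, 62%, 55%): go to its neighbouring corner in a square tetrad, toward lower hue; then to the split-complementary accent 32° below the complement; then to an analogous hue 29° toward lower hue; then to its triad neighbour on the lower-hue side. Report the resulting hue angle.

311 − 90 = 221°   (square ↓)
221 + 148 = 369 → 369 − 360 = 9°   (split-comp 32° ↓)
9 − 29 = -20 → -20 + 360 = 340°   (analog 29° ↓)
340 − 120 = 220°   (triadic ↓)

220°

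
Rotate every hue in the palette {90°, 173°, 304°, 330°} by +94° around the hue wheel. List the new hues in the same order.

184°, 267°, 38°, 64°

90 + 94 = 184°
173 + 94 = 267°
304 + 94 = 398 → 398 − 360 = 38°
330 + 94 = 424 → 424 − 360 = 64°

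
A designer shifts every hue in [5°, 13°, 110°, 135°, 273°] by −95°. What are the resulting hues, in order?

5 − 95 = -90 → -90 + 360 = 270°
13 − 95 = -82 → -82 + 360 = 278°
110 − 95 = 15°
135 − 95 = 40°
273 − 95 = 178°

270°, 278°, 15°, 40°, 178°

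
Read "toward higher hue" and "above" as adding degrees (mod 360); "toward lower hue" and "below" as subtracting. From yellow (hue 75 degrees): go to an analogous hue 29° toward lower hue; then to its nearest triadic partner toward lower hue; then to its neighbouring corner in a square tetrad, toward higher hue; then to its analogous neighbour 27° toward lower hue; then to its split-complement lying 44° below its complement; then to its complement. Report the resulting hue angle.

305°

−29° (analog 29° ↓): 75 − 29 = 46°
−120° (triadic ↓): 46 − 120 = -74 → -74 + 360 = 286°
+90° (square ↑): 286 + 90 = 376 → 376 − 360 = 16°
−27° (analog 27° ↓): 16 − 27 = -11 → -11 + 360 = 349°
+136° (split-comp 44° ↓): 349 + 136 = 485 → 485 − 360 = 125°
+180° (complement): 125 + 180 = 305°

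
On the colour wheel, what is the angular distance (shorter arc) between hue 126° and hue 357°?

129°

|126 − 357| = 231.
The shorter arc is 360 − 231 = 129°.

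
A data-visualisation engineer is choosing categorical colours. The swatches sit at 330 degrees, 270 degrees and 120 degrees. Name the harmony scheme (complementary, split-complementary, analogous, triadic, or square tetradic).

split-complementary

Sort the hues: 120°, 270°, 330°.
Successive gaps around the wheel: 150°, 60°, 150°.
Two 150° gaps and one 60° gap — a base hue opposite a pair of accents 30° either side of its complement — is the split-complementary pattern.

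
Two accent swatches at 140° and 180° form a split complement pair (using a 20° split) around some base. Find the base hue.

The accents sit 20° either side of the complement, so the complement is their short-arc midpoint on the wheel.
Short-arc midpoint of 140° and 180°: 160°.
Base is 180° from the complement: 160 − 180 = -20 → -20 + 360 = 340°

340°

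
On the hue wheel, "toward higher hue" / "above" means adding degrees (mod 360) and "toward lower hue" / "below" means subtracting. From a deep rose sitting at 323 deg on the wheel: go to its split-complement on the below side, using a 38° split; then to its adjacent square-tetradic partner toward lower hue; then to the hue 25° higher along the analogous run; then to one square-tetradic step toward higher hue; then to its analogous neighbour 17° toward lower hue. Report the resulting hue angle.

+142° (split-comp 38° ↓): 323 + 142 = 465 → 465 − 360 = 105°
−90° (square ↓): 105 − 90 = 15°
+25° (analog 25° ↑): 15 + 25 = 40°
+90° (square ↑): 40 + 90 = 130°
−17° (analog 17° ↓): 130 − 17 = 113°

113°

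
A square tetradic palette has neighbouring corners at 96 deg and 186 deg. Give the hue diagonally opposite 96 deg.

A square tetradic scheme places four hues 90° apart; opposite corners are 180° apart.
96 + 180 = 276°

276°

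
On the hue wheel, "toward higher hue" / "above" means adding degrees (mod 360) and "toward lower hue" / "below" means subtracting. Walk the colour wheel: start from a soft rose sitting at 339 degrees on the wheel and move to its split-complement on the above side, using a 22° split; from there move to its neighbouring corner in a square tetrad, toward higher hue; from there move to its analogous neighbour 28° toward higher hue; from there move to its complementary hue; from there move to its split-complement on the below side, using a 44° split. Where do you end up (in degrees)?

339 + 202 = 541 → 541 − 360 = 181°   (split-comp 22° ↑)
181 + 90 = 271°   (square ↑)
271 + 28 = 299°   (analog 28° ↑)
299 + 180 = 479 → 479 − 360 = 119°   (complement)
119 + 136 = 255°   (split-comp 44° ↓)

255°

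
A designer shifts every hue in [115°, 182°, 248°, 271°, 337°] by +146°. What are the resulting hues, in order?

115 + 146 = 261°
182 + 146 = 328°
248 + 146 = 394 → 394 − 360 = 34°
271 + 146 = 417 → 417 − 360 = 57°
337 + 146 = 483 → 483 − 360 = 123°

261°, 328°, 34°, 57°, 123°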